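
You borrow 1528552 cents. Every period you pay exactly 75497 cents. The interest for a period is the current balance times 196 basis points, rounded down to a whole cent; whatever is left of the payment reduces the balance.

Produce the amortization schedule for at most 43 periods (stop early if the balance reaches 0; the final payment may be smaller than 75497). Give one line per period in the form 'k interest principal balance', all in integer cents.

1 29959 45538 1483014
2 29067 46430 1436584
3 28157 47340 1389244
4 27229 48268 1340976
5 26283 49214 1291762
6 25318 50179 1241583
7 24335 51162 1190421
8 23332 52165 1138256
9 22309 53188 1085068
10 21267 54230 1030838
11 20204 55293 975545
12 19120 56377 919168
13 18015 57482 861686
14 16889 58608 803078
15 15740 59757 743321
16 14569 60928 682393
17 13374 62123 620270
18 12157 63340 556930
19 10915 64582 492348
20 9650 65847 426501
21 8359 67138 359363
22 7043 68454 290909
23 5701 69796 221113
24 4333 71164 149949
25 2939 72558 77391
26 1516 73981 3410
27 66 3410 0

1. interest=⌊1528552·196/10000⌋=29959; principal=75497-29959=45538; balance=1528552-45538=1483014
2. interest=⌊1483014·196/10000⌋=29067; principal=75497-29067=46430; balance=1483014-46430=1436584
3. interest=⌊1436584·196/10000⌋=28157; principal=75497-28157=47340; balance=1436584-47340=1389244
4. interest=⌊1389244·196/10000⌋=27229; principal=75497-27229=48268; balance=1389244-48268=1340976
5. interest=⌊1340976·196/10000⌋=26283; principal=75497-26283=49214; balance=1340976-49214=1291762
6. interest=⌊1291762·196/10000⌋=25318; principal=75497-25318=50179; balance=1291762-50179=1241583
7. interest=⌊1241583·196/10000⌋=24335; principal=75497-24335=51162; balance=1241583-51162=1190421
8. interest=⌊1190421·196/10000⌋=23332; principal=75497-23332=52165; balance=1190421-52165=1138256
9. interest=⌊1138256·196/10000⌋=22309; principal=75497-22309=53188; balance=1138256-53188=1085068
10. interest=⌊1085068·196/10000⌋=21267; principal=75497-21267=54230; balance=1085068-54230=1030838
11. interest=⌊1030838·196/10000⌋=20204; principal=75497-20204=55293; balance=1030838-55293=975545
12. interest=⌊975545·196/10000⌋=19120; principal=75497-19120=56377; balance=975545-56377=919168
13. interest=⌊919168·196/10000⌋=18015; principal=75497-18015=57482; balance=919168-57482=861686
14. interest=⌊861686·196/10000⌋=16889; principal=75497-16889=58608; balance=861686-58608=803078
15. interest=⌊803078·196/10000⌋=15740; principal=75497-15740=59757; balance=803078-59757=743321
16. interest=⌊743321·196/10000⌋=14569; principal=75497-14569=60928; balance=743321-60928=682393
17. interest=⌊682393·196/10000⌋=13374; principal=75497-13374=62123; balance=682393-62123=620270
18. interest=⌊620270·196/10000⌋=12157; principal=75497-12157=63340; balance=620270-63340=556930
19. interest=⌊556930·196/10000⌋=10915; principal=75497-10915=64582; balance=556930-64582=492348
20. interest=⌊492348·196/10000⌋=9650; principal=75497-9650=65847; balance=492348-65847=426501
21. interest=⌊426501·196/10000⌋=8359; principal=75497-8359=67138; balance=426501-67138=359363
22. interest=⌊359363·196/10000⌋=7043; principal=75497-7043=68454; balance=359363-68454=290909
23. interest=⌊290909·196/10000⌋=5701; principal=75497-5701=69796; balance=290909-69796=221113
24. interest=⌊221113·196/10000⌋=4333; principal=75497-4333=71164; balance=221113-71164=149949
25. interest=⌊149949·196/10000⌋=2939; principal=75497-2939=72558; balance=149949-72558=77391
26. interest=⌊77391·196/10000⌋=1516; principal=75497-1516=73981; balance=77391-73981=3410
27. interest=⌊3410·196/10000⌋=66; principal=min(75497-66,3410)=3410; balance=3410-3410=0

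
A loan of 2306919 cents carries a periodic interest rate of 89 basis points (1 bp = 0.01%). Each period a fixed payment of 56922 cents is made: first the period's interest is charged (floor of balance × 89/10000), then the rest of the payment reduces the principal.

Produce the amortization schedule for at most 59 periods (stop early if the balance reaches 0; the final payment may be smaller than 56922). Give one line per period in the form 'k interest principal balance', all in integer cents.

1 20531 36391 2270528
2 20207 36715 2233813
3 19880 37042 2196771
4 19551 37371 2159400
5 19218 37704 2121696
6 18883 38039 2083657
7 18544 38378 2045279
8 18202 38720 2006559
9 17858 39064 1967495
10 17510 39412 1928083
11 17159 39763 1888320
12 16806 40116 1848204
13 16449 40473 1807731
14 16088 40834 1766897
15 15725 41197 1725700
16 15358 41564 1684136
17 14988 41934 1642202
18 14615 42307 1599895
19 14239 42683 1557212
20 13859 43063 1514149
21 13475 43447 1470702
22 13089 43833 1426869
23 12699 44223 1382646
24 12305 44617 1338029
25 11908 45014 1293015
26 11507 45415 1247600
27 11103 45819 1201781
28 10695 46227 1155554
29 10284 46638 1108916
30 9869 47053 1061863
31 9450 47472 1014391
32 9028 47894 966497
33 8601 48321 918176
34 8171 48751 869425
35 7737 49185 820240
36 7300 49622 770618
37 6858 50064 720554
38 6412 50510 670044
39 5963 50959 619085
40 5509 51413 567672
41 5052 51870 515802
42 4590 52332 463470
43 4124 52798 410672
44 3654 53268 357404
45 3180 53742 303662
46 2702 54220 249442
47 2220 54702 194740
48 1733 55189 139551
49 1242 55680 83871
50 746 56176 27695
51 246 27695 0

1. interest=⌊2306919·89/10000⌋=20531; principal=56922-20531=36391; balance=2306919-36391=2270528
2. interest=⌊2270528·89/10000⌋=20207; principal=56922-20207=36715; balance=2270528-36715=2233813
3. interest=⌊2233813·89/10000⌋=19880; principal=56922-19880=37042; balance=2233813-37042=2196771
4. interest=⌊2196771·89/10000⌋=19551; principal=56922-19551=37371; balance=2196771-37371=2159400
5. interest=⌊2159400·89/10000⌋=19218; principal=56922-19218=37704; balance=2159400-37704=2121696
6. interest=⌊2121696·89/10000⌋=18883; principal=56922-18883=38039; balance=2121696-38039=2083657
7. interest=⌊2083657·89/10000⌋=18544; principal=56922-18544=38378; balance=2083657-38378=2045279
8. interest=⌊2045279·89/10000⌋=18202; principal=56922-18202=38720; balance=2045279-38720=2006559
9. interest=⌊2006559·89/10000⌋=17858; principal=56922-17858=39064; balance=2006559-39064=1967495
10. interest=⌊1967495·89/10000⌋=17510; principal=56922-17510=39412; balance=1967495-39412=1928083
11. interest=⌊1928083·89/10000⌋=17159; principal=56922-17159=39763; balance=1928083-39763=1888320
12. interest=⌊1888320·89/10000⌋=16806; principal=56922-16806=40116; balance=1888320-40116=1848204
13. interest=⌊1848204·89/10000⌋=16449; principal=56922-16449=40473; balance=1848204-40473=1807731
14. interest=⌊1807731·89/10000⌋=16088; principal=56922-16088=40834; balance=1807731-40834=1766897
15. interest=⌊1766897·89/10000⌋=15725; principal=56922-15725=41197; balance=1766897-41197=1725700
16. interest=⌊1725700·89/10000⌋=15358; principal=56922-15358=41564; balance=1725700-41564=1684136
17. interest=⌊1684136·89/10000⌋=14988; principal=56922-14988=41934; balance=1684136-41934=1642202
18. interest=⌊1642202·89/10000⌋=14615; principal=56922-14615=42307; balance=1642202-42307=1599895
19. interest=⌊1599895·89/10000⌋=14239; principal=56922-14239=42683; balance=1599895-42683=1557212
20. interest=⌊1557212·89/10000⌋=13859; principal=56922-13859=43063; balance=1557212-43063=1514149
21. interest=⌊1514149·89/10000⌋=13475; principal=56922-13475=43447; balance=1514149-43447=1470702
22. interest=⌊1470702·89/10000⌋=13089; principal=56922-13089=43833; balance=1470702-43833=1426869
23. interest=⌊1426869·89/10000⌋=12699; principal=56922-12699=44223; balance=1426869-44223=1382646
24. interest=⌊1382646·89/10000⌋=12305; principal=56922-12305=44617; balance=1382646-44617=1338029
25. interest=⌊1338029·89/10000⌋=11908; principal=56922-11908=45014; balance=1338029-45014=1293015
26. interest=⌊1293015·89/10000⌋=11507; principal=56922-11507=45415; balance=1293015-45415=1247600
27. interest=⌊1247600·89/10000⌋=11103; principal=56922-11103=45819; balance=1247600-45819=1201781
28. interest=⌊1201781·89/10000⌋=10695; principal=56922-10695=46227; balance=1201781-46227=1155554
29. interest=⌊1155554·89/10000⌋=10284; principal=56922-10284=46638; balance=1155554-46638=1108916
30. interest=⌊1108916·89/10000⌋=9869; principal=56922-9869=47053; balance=1108916-47053=1061863
31. interest=⌊1061863·89/10000⌋=9450; principal=56922-9450=47472; balance=1061863-47472=1014391
32. interest=⌊1014391·89/10000⌋=9028; principal=56922-9028=47894; balance=1014391-47894=966497
33. interest=⌊966497·89/10000⌋=8601; principal=56922-8601=48321; balance=966497-48321=918176
34. interest=⌊918176·89/10000⌋=8171; principal=56922-8171=48751; balance=918176-48751=869425
35. interest=⌊869425·89/10000⌋=7737; principal=56922-7737=49185; balance=869425-49185=820240
36. interest=⌊820240·89/10000⌋=7300; principal=56922-7300=49622; balance=820240-49622=770618
37. interest=⌊770618·89/10000⌋=6858; principal=56922-6858=50064; balance=770618-50064=720554
38. interest=⌊720554·89/10000⌋=6412; principal=56922-6412=50510; balance=720554-50510=670044
39. interest=⌊670044·89/10000⌋=5963; principal=56922-5963=50959; balance=670044-50959=619085
40. interest=⌊619085·89/10000⌋=5509; principal=56922-5509=51413; balance=619085-51413=567672
41. interest=⌊567672·89/10000⌋=5052; principal=56922-5052=51870; balance=567672-51870=515802
42. interest=⌊515802·89/10000⌋=4590; principal=56922-4590=52332; balance=515802-52332=463470
43. interest=⌊463470·89/10000⌋=4124; principal=56922-4124=52798; balance=463470-52798=410672
44. interest=⌊410672·89/10000⌋=3654; principal=56922-3654=53268; balance=410672-53268=357404
45. interest=⌊357404·89/10000⌋=3180; principal=56922-3180=53742; balance=357404-53742=303662
46. interest=⌊303662·89/10000⌋=2702; principal=56922-2702=54220; balance=303662-54220=249442
47. interest=⌊249442·89/10000⌋=2220; principal=56922-2220=54702; balance=249442-54702=194740
48. interest=⌊194740·89/10000⌋=1733; principal=56922-1733=55189; balance=194740-55189=139551
49. interest=⌊139551·89/10000⌋=1242; principal=56922-1242=55680; balance=139551-55680=83871
50. interest=⌊83871·89/10000⌋=746; principal=56922-746=56176; balance=83871-56176=27695
51. interest=⌊27695·89/10000⌋=246; principal=min(56922-246,27695)=27695; balance=27695-27695=0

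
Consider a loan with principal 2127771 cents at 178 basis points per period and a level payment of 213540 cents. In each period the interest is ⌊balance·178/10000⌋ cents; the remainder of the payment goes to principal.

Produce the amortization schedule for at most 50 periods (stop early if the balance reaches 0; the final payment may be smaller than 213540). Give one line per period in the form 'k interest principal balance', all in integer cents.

1. interest=⌊2127771·178/10000⌋=37874; principal=213540-37874=175666; balance=2127771-175666=1952105
2. interest=⌊1952105·178/10000⌋=34747; principal=213540-34747=178793; balance=1952105-178793=1773312
3. interest=⌊1773312·178/10000⌋=31564; principal=213540-31564=181976; balance=1773312-181976=1591336
4. interest=⌊1591336·178/10000⌋=28325; principal=213540-28325=185215; balance=1591336-185215=1406121
5. interest=⌊1406121·178/10000⌋=25028; principal=213540-25028=188512; balance=1406121-188512=1217609
6. interest=⌊1217609·178/10000⌋=21673; principal=213540-21673=191867; balance=1217609-191867=1025742
7. interest=⌊1025742·178/10000⌋=18258; principal=213540-18258=195282; balance=1025742-195282=830460
8. interest=⌊830460·178/10000⌋=14782; principal=213540-14782=198758; balance=830460-198758=631702
9. interest=⌊631702·178/10000⌋=11244; principal=213540-11244=202296; balance=631702-202296=429406
10. interest=⌊429406·178/10000⌋=7643; principal=213540-7643=205897; balance=429406-205897=223509
11. interest=⌊223509·178/10000⌋=3978; principal=213540-3978=209562; balance=223509-209562=13947
12. interest=⌊13947·178/10000⌋=248; principal=min(213540-248,13947)=13947; balance=13947-13947=0

1 37874 175666 1952105
2 34747 178793 1773312
3 31564 181976 1591336
4 28325 185215 1406121
5 25028 188512 1217609
6 21673 191867 1025742
7 18258 195282 830460
8 14782 198758 631702
9 11244 202296 429406
10 7643 205897 223509
11 3978 209562 13947
12 248 13947 0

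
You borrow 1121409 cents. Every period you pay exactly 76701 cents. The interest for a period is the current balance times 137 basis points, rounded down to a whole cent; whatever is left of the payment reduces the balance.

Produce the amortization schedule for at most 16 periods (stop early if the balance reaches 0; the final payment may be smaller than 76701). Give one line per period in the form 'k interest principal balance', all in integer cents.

1. interest=⌊1121409·137/10000⌋=15363; principal=76701-15363=61338; balance=1121409-61338=1060071
2. interest=⌊1060071·137/10000⌋=14522; principal=76701-14522=62179; balance=1060071-62179=997892
3. interest=⌊997892·137/10000⌋=13671; principal=76701-13671=63030; balance=997892-63030=934862
4. interest=⌊934862·137/10000⌋=12807; principal=76701-12807=63894; balance=934862-63894=870968
5. interest=⌊870968·137/10000⌋=11932; principal=76701-11932=64769; balance=870968-64769=806199
6. interest=⌊806199·137/10000⌋=11044; principal=76701-11044=65657; balance=806199-65657=740542
7. interest=⌊740542·137/10000⌋=10145; principal=76701-10145=66556; balance=740542-66556=673986
8. interest=⌊673986·137/10000⌋=9233; principal=76701-9233=67468; balance=673986-67468=606518
9. interest=⌊606518·137/10000⌋=8309; principal=76701-8309=68392; balance=606518-68392=538126
10. interest=⌊538126·137/10000⌋=7372; principal=76701-7372=69329; balance=538126-69329=468797
11. interest=⌊468797·137/10000⌋=6422; principal=76701-6422=70279; balance=468797-70279=398518
12. interest=⌊398518·137/10000⌋=5459; principal=76701-5459=71242; balance=398518-71242=327276
13. interest=⌊327276·137/10000⌋=4483; principal=76701-4483=72218; balance=327276-72218=255058
14. interest=⌊255058·137/10000⌋=3494; principal=76701-3494=73207; balance=255058-73207=181851
15. interest=⌊181851·137/10000⌋=2491; principal=76701-2491=74210; balance=181851-74210=107641
16. interest=⌊107641·137/10000⌋=1474; principal=76701-1474=75227; balance=107641-75227=32414

1 15363 61338 1060071
2 14522 62179 997892
3 13671 63030 934862
4 12807 63894 870968
5 11932 64769 806199
6 11044 65657 740542
7 10145 66556 673986
8 9233 67468 606518
9 8309 68392 538126
10 7372 69329 468797
11 6422 70279 398518
12 5459 71242 327276
13 4483 72218 255058
14 3494 73207 181851
15 2491 74210 107641
16 1474 75227 32414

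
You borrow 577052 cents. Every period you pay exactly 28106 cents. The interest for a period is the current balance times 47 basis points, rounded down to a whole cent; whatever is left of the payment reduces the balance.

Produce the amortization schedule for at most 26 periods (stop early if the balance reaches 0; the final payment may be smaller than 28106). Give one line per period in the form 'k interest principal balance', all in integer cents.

1. interest=⌊577052·47/10000⌋=2712; principal=28106-2712=25394; balance=577052-25394=551658
2. interest=⌊551658·47/10000⌋=2592; principal=28106-2592=25514; balance=551658-25514=526144
3. interest=⌊526144·47/10000⌋=2472; principal=28106-2472=25634; balance=526144-25634=500510
4. interest=⌊500510·47/10000⌋=2352; principal=28106-2352=25754; balance=500510-25754=474756
5. interest=⌊474756·47/10000⌋=2231; principal=28106-2231=25875; balance=474756-25875=448881
6. interest=⌊448881·47/10000⌋=2109; principal=28106-2109=25997; balance=448881-25997=422884
7. interest=⌊422884·47/10000⌋=1987; principal=28106-1987=26119; balance=422884-26119=396765
8. interest=⌊396765·47/10000⌋=1864; principal=28106-1864=26242; balance=396765-26242=370523
9. interest=⌊370523·47/10000⌋=1741; principal=28106-1741=26365; balance=370523-26365=344158
10. interest=⌊344158·47/10000⌋=1617; principal=28106-1617=26489; balance=344158-26489=317669
11. interest=⌊317669·47/10000⌋=1493; principal=28106-1493=26613; balance=317669-26613=291056
12. interest=⌊291056·47/10000⌋=1367; principal=28106-1367=26739; balance=291056-26739=264317
13. interest=⌊264317·47/10000⌋=1242; principal=28106-1242=26864; balance=264317-26864=237453
14. interest=⌊237453·47/10000⌋=1116; principal=28106-1116=26990; balance=237453-26990=210463
15. interest=⌊210463·47/10000⌋=989; principal=28106-989=27117; balance=210463-27117=183346
16. interest=⌊183346·47/10000⌋=861; principal=28106-861=27245; balance=183346-27245=156101
17. interest=⌊156101·47/10000⌋=733; principal=28106-733=27373; balance=156101-27373=128728
18. interest=⌊128728·47/10000⌋=605; principal=28106-605=27501; balance=128728-27501=101227
19. interest=⌊101227·47/10000⌋=475; principal=28106-475=27631; balance=101227-27631=73596
20. interest=⌊73596·47/10000⌋=345; principal=28106-345=27761; balance=73596-27761=45835
21. interest=⌊45835·47/10000⌋=215; principal=28106-215=27891; balance=45835-27891=17944
22. interest=⌊17944·47/10000⌋=84; principal=min(28106-84,17944)=17944; balance=17944-17944=0

1 2712 25394 551658
2 2592 25514 526144
3 2472 25634 500510
4 2352 25754 474756
5 2231 25875 448881
6 2109 25997 422884
7 1987 26119 396765
8 1864 26242 370523
9 1741 26365 344158
10 1617 26489 317669
11 1493 26613 291056
12 1367 26739 264317
13 1242 26864 237453
14 1116 26990 210463
15 989 27117 183346
16 861 27245 156101
17 733 27373 128728
18 605 27501 101227
19 475 27631 73596
20 345 27761 45835
21 215 27891 17944
22 84 17944 0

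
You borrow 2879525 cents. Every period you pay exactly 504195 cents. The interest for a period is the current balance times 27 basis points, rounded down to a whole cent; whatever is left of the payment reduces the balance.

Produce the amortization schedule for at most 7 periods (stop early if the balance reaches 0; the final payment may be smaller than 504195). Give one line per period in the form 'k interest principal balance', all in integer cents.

1 7774 496421 2383104
2 6434 497761 1885343
3 5090 499105 1386238
4 3742 500453 885785
5 2391 501804 383981
6 1036 383981 0

1. interest=⌊2879525·27/10000⌋=7774; principal=504195-7774=496421; balance=2879525-496421=2383104
2. interest=⌊2383104·27/10000⌋=6434; principal=504195-6434=497761; balance=2383104-497761=1885343
3. interest=⌊1885343·27/10000⌋=5090; principal=504195-5090=499105; balance=1885343-499105=1386238
4. interest=⌊1386238·27/10000⌋=3742; principal=504195-3742=500453; balance=1386238-500453=885785
5. interest=⌊885785·27/10000⌋=2391; principal=504195-2391=501804; balance=885785-501804=383981
6. interest=⌊383981·27/10000⌋=1036; principal=min(504195-1036,383981)=383981; balance=383981-383981=0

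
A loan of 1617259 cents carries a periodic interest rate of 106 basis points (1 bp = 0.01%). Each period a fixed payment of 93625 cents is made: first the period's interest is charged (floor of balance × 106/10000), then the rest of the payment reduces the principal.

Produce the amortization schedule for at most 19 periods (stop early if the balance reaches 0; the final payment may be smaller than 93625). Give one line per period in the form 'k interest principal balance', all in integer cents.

1. interest=⌊1617259·106/10000⌋=17142; principal=93625-17142=76483; balance=1617259-76483=1540776
2. interest=⌊1540776·106/10000⌋=16332; principal=93625-16332=77293; balance=1540776-77293=1463483
3. interest=⌊1463483·106/10000⌋=15512; principal=93625-15512=78113; balance=1463483-78113=1385370
4. interest=⌊1385370·106/10000⌋=14684; principal=93625-14684=78941; balance=1385370-78941=1306429
5. interest=⌊1306429·106/10000⌋=13848; principal=93625-13848=79777; balance=1306429-79777=1226652
6. interest=⌊1226652·106/10000⌋=13002; principal=93625-13002=80623; balance=1226652-80623=1146029
7. interest=⌊1146029·106/10000⌋=12147; principal=93625-12147=81478; balance=1146029-81478=1064551
8. interest=⌊1064551·106/10000⌋=11284; principal=93625-11284=82341; balance=1064551-82341=982210
9. interest=⌊982210·106/10000⌋=10411; principal=93625-10411=83214; balance=982210-83214=898996
10. interest=⌊898996·106/10000⌋=9529; principal=93625-9529=84096; balance=898996-84096=814900
11. interest=⌊814900·106/10000⌋=8637; principal=93625-8637=84988; balance=814900-84988=729912
12. interest=⌊729912·106/10000⌋=7737; principal=93625-7737=85888; balance=729912-85888=644024
13. interest=⌊644024·106/10000⌋=6826; principal=93625-6826=86799; balance=644024-86799=557225
14. interest=⌊557225·106/10000⌋=5906; principal=93625-5906=87719; balance=557225-87719=469506
15. interest=⌊469506·106/10000⌋=4976; principal=93625-4976=88649; balance=469506-88649=380857
16. interest=⌊380857·106/10000⌋=4037; principal=93625-4037=89588; balance=380857-89588=291269
17. interest=⌊291269·106/10000⌋=3087; principal=93625-3087=90538; balance=291269-90538=200731
18. interest=⌊200731·106/10000⌋=2127; principal=93625-2127=91498; balance=200731-91498=109233
19. interest=⌊109233·106/10000⌋=1157; principal=93625-1157=92468; balance=109233-92468=16765

1 17142 76483 1540776
2 16332 77293 1463483
3 15512 78113 1385370
4 14684 78941 1306429
5 13848 79777 1226652
6 13002 80623 1146029
7 12147 81478 1064551
8 11284 82341 982210
9 10411 83214 898996
10 9529 84096 814900
11 8637 84988 729912
12 7737 85888 644024
13 6826 86799 557225
14 5906 87719 469506
15 4976 88649 380857
16 4037 89588 291269
17 3087 90538 200731
18 2127 91498 109233
19 1157 92468 16765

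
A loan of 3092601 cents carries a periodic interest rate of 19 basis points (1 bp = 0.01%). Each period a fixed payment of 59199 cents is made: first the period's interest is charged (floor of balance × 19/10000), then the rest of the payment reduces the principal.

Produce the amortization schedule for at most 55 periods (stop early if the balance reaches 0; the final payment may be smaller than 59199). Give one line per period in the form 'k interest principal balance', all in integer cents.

1 5875 53324 3039277
2 5774 53425 2985852
3 5673 53526 2932326
4 5571 53628 2878698
5 5469 53730 2824968
6 5367 53832 2771136
7 5265 53934 2717202
8 5162 54037 2663165
9 5060 54139 2609026
10 4957 54242 2554784
11 4854 54345 2500439
12 4750 54449 2445990
13 4647 54552 2391438
14 4543 54656 2336782
15 4439 54760 2282022
16 4335 54864 2227158
17 4231 54968 2172190
18 4127 55072 2117118
19 4022 55177 2061941
20 3917 55282 2006659
21 3812 55387 1951272
22 3707 55492 1895780
23 3601 55598 1840182
24 3496 55703 1784479
25 3390 55809 1728670
26 3284 55915 1672755
27 3178 56021 1616734
28 3071 56128 1560606
29 2965 56234 1504372
30 2858 56341 1448031
31 2751 56448 1391583
32 2644 56555 1335028
33 2536 56663 1278365
34 2428 56771 1221594
35 2321 56878 1164716
36 2212 56987 1107729
37 2104 57095 1050634
38 1996 57203 993431
39 1887 57312 936119
40 1778 57421 878698
41 1669 57530 821168
42 1560 57639 763529
43 1450 57749 705780
44 1340 57859 647921
45 1231 57968 589953
46 1120 58079 531874
47 1010 58189 473685
48 900 58299 415386
49 789 58410 356976
50 678 58521 298455
51 567 58632 239823
52 455 58744 181079
53 344 58855 122224
54 232 58967 63257
55 120 59079 4178

1. interest=⌊3092601·19/10000⌋=5875; principal=59199-5875=53324; balance=3092601-53324=3039277
2. interest=⌊3039277·19/10000⌋=5774; principal=59199-5774=53425; balance=3039277-53425=2985852
3. interest=⌊2985852·19/10000⌋=5673; principal=59199-5673=53526; balance=2985852-53526=2932326
4. interest=⌊2932326·19/10000⌋=5571; principal=59199-5571=53628; balance=2932326-53628=2878698
5. interest=⌊2878698·19/10000⌋=5469; principal=59199-5469=53730; balance=2878698-53730=2824968
6. interest=⌊2824968·19/10000⌋=5367; principal=59199-5367=53832; balance=2824968-53832=2771136
7. interest=⌊2771136·19/10000⌋=5265; principal=59199-5265=53934; balance=2771136-53934=2717202
8. interest=⌊2717202·19/10000⌋=5162; principal=59199-5162=54037; balance=2717202-54037=2663165
9. interest=⌊2663165·19/10000⌋=5060; principal=59199-5060=54139; balance=2663165-54139=2609026
10. interest=⌊2609026·19/10000⌋=4957; principal=59199-4957=54242; balance=2609026-54242=2554784
11. interest=⌊2554784·19/10000⌋=4854; principal=59199-4854=54345; balance=2554784-54345=2500439
12. interest=⌊2500439·19/10000⌋=4750; principal=59199-4750=54449; balance=2500439-54449=2445990
13. interest=⌊2445990·19/10000⌋=4647; principal=59199-4647=54552; balance=2445990-54552=2391438
14. interest=⌊2391438·19/10000⌋=4543; principal=59199-4543=54656; balance=2391438-54656=2336782
15. interest=⌊2336782·19/10000⌋=4439; principal=59199-4439=54760; balance=2336782-54760=2282022
16. interest=⌊2282022·19/10000⌋=4335; principal=59199-4335=54864; balance=2282022-54864=2227158
17. interest=⌊2227158·19/10000⌋=4231; principal=59199-4231=54968; balance=2227158-54968=2172190
18. interest=⌊2172190·19/10000⌋=4127; principal=59199-4127=55072; balance=2172190-55072=2117118
19. interest=⌊2117118·19/10000⌋=4022; principal=59199-4022=55177; balance=2117118-55177=2061941
20. interest=⌊2061941·19/10000⌋=3917; principal=59199-3917=55282; balance=2061941-55282=2006659
21. interest=⌊2006659·19/10000⌋=3812; principal=59199-3812=55387; balance=2006659-55387=1951272
22. interest=⌊1951272·19/10000⌋=3707; principal=59199-3707=55492; balance=1951272-55492=1895780
23. interest=⌊1895780·19/10000⌋=3601; principal=59199-3601=55598; balance=1895780-55598=1840182
24. interest=⌊1840182·19/10000⌋=3496; principal=59199-3496=55703; balance=1840182-55703=1784479
25. interest=⌊1784479·19/10000⌋=3390; principal=59199-3390=55809; balance=1784479-55809=1728670
26. interest=⌊1728670·19/10000⌋=3284; principal=59199-3284=55915; balance=1728670-55915=1672755
27. interest=⌊1672755·19/10000⌋=3178; principal=59199-3178=56021; balance=1672755-56021=1616734
28. interest=⌊1616734·19/10000⌋=3071; principal=59199-3071=56128; balance=1616734-56128=1560606
29. interest=⌊1560606·19/10000⌋=2965; principal=59199-2965=56234; balance=1560606-56234=1504372
30. interest=⌊1504372·19/10000⌋=2858; principal=59199-2858=56341; balance=1504372-56341=1448031
31. interest=⌊1448031·19/10000⌋=2751; principal=59199-2751=56448; balance=1448031-56448=1391583
32. interest=⌊1391583·19/10000⌋=2644; principal=59199-2644=56555; balance=1391583-56555=1335028
33. interest=⌊1335028·19/10000⌋=2536; principal=59199-2536=56663; balance=1335028-56663=1278365
34. interest=⌊1278365·19/10000⌋=2428; principal=59199-2428=56771; balance=1278365-56771=1221594
35. interest=⌊1221594·19/10000⌋=2321; principal=59199-2321=56878; balance=1221594-56878=1164716
36. interest=⌊1164716·19/10000⌋=2212; principal=59199-2212=56987; balance=1164716-56987=1107729
37. interest=⌊1107729·19/10000⌋=2104; principal=59199-2104=57095; balance=1107729-57095=1050634
38. interest=⌊1050634·19/10000⌋=1996; principal=59199-1996=57203; balance=1050634-57203=993431
39. interest=⌊993431·19/10000⌋=1887; principal=59199-1887=57312; balance=993431-57312=936119
40. interest=⌊936119·19/10000⌋=1778; principal=59199-1778=57421; balance=936119-57421=878698
41. interest=⌊878698·19/10000⌋=1669; principal=59199-1669=57530; balance=878698-57530=821168
42. interest=⌊821168·19/10000⌋=1560; principal=59199-1560=57639; balance=821168-57639=763529
43. interest=⌊763529·19/10000⌋=1450; principal=59199-1450=57749; balance=763529-57749=705780
44. interest=⌊705780·19/10000⌋=1340; principal=59199-1340=57859; balance=705780-57859=647921
45. interest=⌊647921·19/10000⌋=1231; principal=59199-1231=57968; balance=647921-57968=589953
46. interest=⌊589953·19/10000⌋=1120; principal=59199-1120=58079; balance=589953-58079=531874
47. interest=⌊531874·19/10000⌋=1010; principal=59199-1010=58189; balance=531874-58189=473685
48. interest=⌊473685·19/10000⌋=900; principal=59199-900=58299; balance=473685-58299=415386
49. interest=⌊415386·19/10000⌋=789; principal=59199-789=58410; balance=415386-58410=356976
50. interest=⌊356976·19/10000⌋=678; principal=59199-678=58521; balance=356976-58521=298455
51. interest=⌊298455·19/10000⌋=567; principal=59199-567=58632; balance=298455-58632=239823
52. interest=⌊239823·19/10000⌋=455; principal=59199-455=58744; balance=239823-58744=181079
53. interest=⌊181079·19/10000⌋=344; principal=59199-344=58855; balance=181079-58855=122224
54. interest=⌊122224·19/10000⌋=232; principal=59199-232=58967; balance=122224-58967=63257
55. interest=⌊63257·19/10000⌋=120; principal=59199-120=59079; balance=63257-59079=4178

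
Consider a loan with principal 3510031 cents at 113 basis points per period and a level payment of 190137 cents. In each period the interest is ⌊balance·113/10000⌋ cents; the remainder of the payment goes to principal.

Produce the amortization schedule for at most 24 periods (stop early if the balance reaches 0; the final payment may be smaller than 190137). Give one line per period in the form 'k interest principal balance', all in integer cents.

1. interest=⌊3510031·113/10000⌋=39663; principal=190137-39663=150474; balance=3510031-150474=3359557
2. interest=⌊3359557·113/10000⌋=37962; principal=190137-37962=152175; balance=3359557-152175=3207382
3. interest=⌊3207382·113/10000⌋=36243; principal=190137-36243=153894; balance=3207382-153894=3053488
4. interest=⌊3053488·113/10000⌋=34504; principal=190137-34504=155633; balance=3053488-155633=2897855
5. interest=⌊2897855·113/10000⌋=32745; principal=190137-32745=157392; balance=2897855-157392=2740463
6. interest=⌊2740463·113/10000⌋=30967; principal=190137-30967=159170; balance=2740463-159170=2581293
7. interest=⌊2581293·113/10000⌋=29168; principal=190137-29168=160969; balance=2581293-160969=2420324
8. interest=⌊2420324·113/10000⌋=27349; principal=190137-27349=162788; balance=2420324-162788=2257536
9. interest=⌊2257536·113/10000⌋=25510; principal=190137-25510=164627; balance=2257536-164627=2092909
10. interest=⌊2092909·113/10000⌋=23649; principal=190137-23649=166488; balance=2092909-166488=1926421
11. interest=⌊1926421·113/10000⌋=21768; principal=190137-21768=168369; balance=1926421-168369=1758052
12. interest=⌊1758052·113/10000⌋=19865; principal=190137-19865=170272; balance=1758052-170272=1587780
13. interest=⌊1587780·113/10000⌋=17941; principal=190137-17941=172196; balance=1587780-172196=1415584
14. interest=⌊1415584·113/10000⌋=15996; principal=190137-15996=174141; balance=1415584-174141=1241443
15. interest=⌊1241443·113/10000⌋=14028; principal=190137-14028=176109; balance=1241443-176109=1065334
16. interest=⌊1065334·113/10000⌋=12038; principal=190137-12038=178099; balance=1065334-178099=887235
17. interest=⌊887235·113/10000⌋=10025; principal=190137-10025=180112; balance=887235-180112=707123
18. interest=⌊707123·113/10000⌋=7990; principal=190137-7990=182147; balance=707123-182147=524976
19. interest=⌊524976·113/10000⌋=5932; principal=190137-5932=184205; balance=524976-184205=340771
20. interest=⌊340771·113/10000⌋=3850; principal=190137-3850=186287; balance=340771-186287=154484
21. interest=⌊154484·113/10000⌋=1745; principal=min(190137-1745,154484)=154484; balance=154484-154484=0

1 39663 150474 3359557
2 37962 152175 3207382
3 36243 153894 3053488
4 34504 155633 2897855
5 32745 157392 2740463
6 30967 159170 2581293
7 29168 160969 2420324
8 27349 162788 2257536
9 25510 164627 2092909
10 23649 166488 1926421
11 21768 168369 1758052
12 19865 170272 1587780
13 17941 172196 1415584
14 15996 174141 1241443
15 14028 176109 1065334
16 12038 178099 887235
17 10025 180112 707123
18 7990 182147 524976
19 5932 184205 340771
20 3850 186287 154484
21 1745 154484 0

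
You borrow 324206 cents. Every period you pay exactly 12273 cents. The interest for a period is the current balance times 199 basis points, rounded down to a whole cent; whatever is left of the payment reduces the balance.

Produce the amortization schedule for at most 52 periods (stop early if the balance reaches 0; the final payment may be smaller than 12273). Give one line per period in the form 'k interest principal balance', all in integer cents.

1 6451 5822 318384
2 6335 5938 312446
3 6217 6056 306390
4 6097 6176 300214
5 5974 6299 293915
6 5848 6425 287490
7 5721 6552 280938
8 5590 6683 274255
9 5457 6816 267439
10 5322 6951 260488
11 5183 7090 253398
12 5042 7231 246167
13 4898 7375 238792
14 4751 7522 231270
15 4602 7671 223599
16 4449 7824 215775
17 4293 7980 207795
18 4135 8138 199657
19 3973 8300 191357
20 3808 8465 182892
21 3639 8634 174258
22 3467 8806 165452
23 3292 8981 156471
24 3113 9160 147311
25 2931 9342 137969
26 2745 9528 128441
27 2555 9718 118723
28 2362 9911 108812
29 2165 10108 98704
30 1964 10309 88395
31 1759 10514 77881
32 1549 10724 67157
33 1336 10937 56220
34 1118 11155 45065
35 896 11377 33688
36 670 11603 22085
37 439 11834 10251
38 203 10251 0

1. interest=⌊324206·199/10000⌋=6451; principal=12273-6451=5822; balance=324206-5822=318384
2. interest=⌊318384·199/10000⌋=6335; principal=12273-6335=5938; balance=318384-5938=312446
3. interest=⌊312446·199/10000⌋=6217; principal=12273-6217=6056; balance=312446-6056=306390
4. interest=⌊306390·199/10000⌋=6097; principal=12273-6097=6176; balance=306390-6176=300214
5. interest=⌊300214·199/10000⌋=5974; principal=12273-5974=6299; balance=300214-6299=293915
6. interest=⌊293915·199/10000⌋=5848; principal=12273-5848=6425; balance=293915-6425=287490
7. interest=⌊287490·199/10000⌋=5721; principal=12273-5721=6552; balance=287490-6552=280938
8. interest=⌊280938·199/10000⌋=5590; principal=12273-5590=6683; balance=280938-6683=274255
9. interest=⌊274255·199/10000⌋=5457; principal=12273-5457=6816; balance=274255-6816=267439
10. interest=⌊267439·199/10000⌋=5322; principal=12273-5322=6951; balance=267439-6951=260488
11. interest=⌊260488·199/10000⌋=5183; principal=12273-5183=7090; balance=260488-7090=253398
12. interest=⌊253398·199/10000⌋=5042; principal=12273-5042=7231; balance=253398-7231=246167
13. interest=⌊246167·199/10000⌋=4898; principal=12273-4898=7375; balance=246167-7375=238792
14. interest=⌊238792·199/10000⌋=4751; principal=12273-4751=7522; balance=238792-7522=231270
15. interest=⌊231270·199/10000⌋=4602; principal=12273-4602=7671; balance=231270-7671=223599
16. interest=⌊223599·199/10000⌋=4449; principal=12273-4449=7824; balance=223599-7824=215775
17. interest=⌊215775·199/10000⌋=4293; principal=12273-4293=7980; balance=215775-7980=207795
18. interest=⌊207795·199/10000⌋=4135; principal=12273-4135=8138; balance=207795-8138=199657
19. interest=⌊199657·199/10000⌋=3973; principal=12273-3973=8300; balance=199657-8300=191357
20. interest=⌊191357·199/10000⌋=3808; principal=12273-3808=8465; balance=191357-8465=182892
21. interest=⌊182892·199/10000⌋=3639; principal=12273-3639=8634; balance=182892-8634=174258
22. interest=⌊174258·199/10000⌋=3467; principal=12273-3467=8806; balance=174258-8806=165452
23. interest=⌊165452·199/10000⌋=3292; principal=12273-3292=8981; balance=165452-8981=156471
24. interest=⌊156471·199/10000⌋=3113; principal=12273-3113=9160; balance=156471-9160=147311
25. interest=⌊147311·199/10000⌋=2931; principal=12273-2931=9342; balance=147311-9342=137969
26. interest=⌊137969·199/10000⌋=2745; principal=12273-2745=9528; balance=137969-9528=128441
27. interest=⌊128441·199/10000⌋=2555; principal=12273-2555=9718; balance=128441-9718=118723
28. interest=⌊118723·199/10000⌋=2362; principal=12273-2362=9911; balance=118723-9911=108812
29. interest=⌊108812·199/10000⌋=2165; principal=12273-2165=10108; balance=108812-10108=98704
30. interest=⌊98704·199/10000⌋=1964; principal=12273-1964=10309; balance=98704-10309=88395
31. interest=⌊88395·199/10000⌋=1759; principal=12273-1759=10514; balance=88395-10514=77881
32. interest=⌊77881·199/10000⌋=1549; principal=12273-1549=10724; balance=77881-10724=67157
33. interest=⌊67157·199/10000⌋=1336; principal=12273-1336=10937; balance=67157-10937=56220
34. interest=⌊56220·199/10000⌋=1118; principal=12273-1118=11155; balance=56220-11155=45065
35. interest=⌊45065·199/10000⌋=896; principal=12273-896=11377; balance=45065-11377=33688
36. interest=⌊33688·199/10000⌋=670; principal=12273-670=11603; balance=33688-11603=22085
37. interest=⌊22085·199/10000⌋=439; principal=12273-439=11834; balance=22085-11834=10251
38. interest=⌊10251·199/10000⌋=203; principal=min(12273-203,10251)=10251; balance=10251-10251=0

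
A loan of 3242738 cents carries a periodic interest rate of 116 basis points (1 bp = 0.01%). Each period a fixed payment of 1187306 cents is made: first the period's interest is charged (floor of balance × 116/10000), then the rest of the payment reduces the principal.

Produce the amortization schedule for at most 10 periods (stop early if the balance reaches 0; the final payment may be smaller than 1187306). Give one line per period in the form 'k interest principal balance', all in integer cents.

1 37615 1149691 2093047
2 24279 1163027 930020
3 10788 930020 0

1. interest=⌊3242738·116/10000⌋=37615; principal=1187306-37615=1149691; balance=3242738-1149691=2093047
2. interest=⌊2093047·116/10000⌋=24279; principal=1187306-24279=1163027; balance=2093047-1163027=930020
3. interest=⌊930020·116/10000⌋=10788; principal=min(1187306-10788,930020)=930020; balance=930020-930020=0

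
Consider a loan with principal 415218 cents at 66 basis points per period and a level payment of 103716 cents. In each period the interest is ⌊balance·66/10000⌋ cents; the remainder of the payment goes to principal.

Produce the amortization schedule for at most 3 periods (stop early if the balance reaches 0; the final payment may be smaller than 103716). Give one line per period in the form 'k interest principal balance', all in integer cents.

1. interest=⌊415218·66/10000⌋=2740; principal=103716-2740=100976; balance=415218-100976=314242
2. interest=⌊314242·66/10000⌋=2073; principal=103716-2073=101643; balance=314242-101643=212599
3. interest=⌊212599·66/10000⌋=1403; principal=103716-1403=102313; balance=212599-102313=110286

1 2740 100976 314242
2 2073 101643 212599
3 1403 102313 110286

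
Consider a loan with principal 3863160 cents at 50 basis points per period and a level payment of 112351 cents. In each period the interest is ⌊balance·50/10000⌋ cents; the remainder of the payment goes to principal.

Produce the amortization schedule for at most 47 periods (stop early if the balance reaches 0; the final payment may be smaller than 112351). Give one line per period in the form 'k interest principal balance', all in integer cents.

1. interest=⌊3863160·50/10000⌋=19315; principal=112351-19315=93036; balance=3863160-93036=3770124
2. interest=⌊3770124·50/10000⌋=18850; principal=112351-18850=93501; balance=3770124-93501=3676623
3. interest=⌊3676623·50/10000⌋=18383; principal=112351-18383=93968; balance=3676623-93968=3582655
4. interest=⌊3582655·50/10000⌋=17913; principal=112351-17913=94438; balance=3582655-94438=3488217
5. interest=⌊3488217·50/10000⌋=17441; principal=112351-17441=94910; balance=3488217-94910=3393307
6. interest=⌊3393307·50/10000⌋=16966; principal=112351-16966=95385; balance=3393307-95385=3297922
7. interest=⌊3297922·50/10000⌋=16489; principal=112351-16489=95862; balance=3297922-95862=3202060
8. interest=⌊3202060·50/10000⌋=16010; principal=112351-16010=96341; balance=3202060-96341=3105719
9. interest=⌊3105719·50/10000⌋=15528; principal=112351-15528=96823; balance=3105719-96823=3008896
10. interest=⌊3008896·50/10000⌋=15044; principal=112351-15044=97307; balance=3008896-97307=2911589
11. interest=⌊2911589·50/10000⌋=14557; principal=112351-14557=97794; balance=2911589-97794=2813795
12. interest=⌊2813795·50/10000⌋=14068; principal=112351-14068=98283; balance=2813795-98283=2715512
13. interest=⌊2715512·50/10000⌋=13577; principal=112351-13577=98774; balance=2715512-98774=2616738
14. interest=⌊2616738·50/10000⌋=13083; principal=112351-13083=99268; balance=2616738-99268=2517470
15. interest=⌊2517470·50/10000⌋=12587; principal=112351-12587=99764; balance=2517470-99764=2417706
16. interest=⌊2417706·50/10000⌋=12088; principal=112351-12088=100263; balance=2417706-100263=2317443
17. interest=⌊2317443·50/10000⌋=11587; principal=112351-11587=100764; balance=2317443-100764=2216679
18. interest=⌊2216679·50/10000⌋=11083; principal=112351-11083=101268; balance=2216679-101268=2115411
19. interest=⌊2115411·50/10000⌋=10577; principal=112351-10577=101774; balance=2115411-101774=2013637
20. interest=⌊2013637·50/10000⌋=10068; principal=112351-10068=102283; balance=2013637-102283=1911354
21. interest=⌊1911354·50/10000⌋=9556; principal=112351-9556=102795; balance=1911354-102795=1808559
22. interest=⌊1808559·50/10000⌋=9042; principal=112351-9042=103309; balance=1808559-103309=1705250
23. interest=⌊1705250·50/10000⌋=8526; principal=112351-8526=103825; balance=1705250-103825=1601425
24. interest=⌊1601425·50/10000⌋=8007; principal=112351-8007=104344; balance=1601425-104344=1497081
25. interest=⌊1497081·50/10000⌋=7485; principal=112351-7485=104866; balance=1497081-104866=1392215
26. interest=⌊1392215·50/10000⌋=6961; principal=112351-6961=105390; balance=1392215-105390=1286825
27. interest=⌊1286825·50/10000⌋=6434; principal=112351-6434=105917; balance=1286825-105917=1180908
28. interest=⌊1180908·50/10000⌋=5904; principal=112351-5904=106447; balance=1180908-106447=1074461
29. interest=⌊1074461·50/10000⌋=5372; principal=112351-5372=106979; balance=1074461-106979=967482
30. interest=⌊967482·50/10000⌋=4837; principal=112351-4837=107514; balance=967482-107514=859968
31. interest=⌊859968·50/10000⌋=4299; principal=112351-4299=108052; balance=859968-108052=751916
32. interest=⌊751916·50/10000⌋=3759; principal=112351-3759=108592; balance=751916-108592=643324
33. interest=⌊643324·50/10000⌋=3216; principal=112351-3216=109135; balance=643324-109135=534189
34. interest=⌊534189·50/10000⌋=2670; principal=112351-2670=109681; balance=534189-109681=424508
35. interest=⌊424508·50/10000⌋=2122; principal=112351-2122=110229; balance=424508-110229=314279
36. interest=⌊314279·50/10000⌋=1571; principal=112351-1571=110780; balance=314279-110780=203499
37. interest=⌊203499·50/10000⌋=1017; principal=112351-1017=111334; balance=203499-111334=92165
38. interest=⌊92165·50/10000⌋=460; principal=min(112351-460,92165)=92165; balance=92165-92165=0

1 19315 93036 3770124
2 18850 93501 3676623
3 18383 93968 3582655
4 17913 94438 3488217
5 17441 94910 3393307
6 16966 95385 3297922
7 16489 95862 3202060
8 16010 96341 3105719
9 15528 96823 3008896
10 15044 97307 2911589
11 14557 97794 2813795
12 14068 98283 2715512
13 13577 98774 2616738
14 13083 99268 2517470
15 12587 99764 2417706
16 12088 100263 2317443
17 11587 100764 2216679
18 11083 101268 2115411
19 10577 101774 2013637
20 10068 102283 1911354
21 9556 102795 1808559
22 9042 103309 1705250
23 8526 103825 1601425
24 8007 104344 1497081
25 7485 104866 1392215
26 6961 105390 1286825
27 6434 105917 1180908
28 5904 106447 1074461
29 5372 106979 967482
30 4837 107514 859968
31 4299 108052 751916
32 3759 108592 643324
33 3216 109135 534189
34 2670 109681 424508
35 2122 110229 314279
36 1571 110780 203499
37 1017 111334 92165
38 460 92165 0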